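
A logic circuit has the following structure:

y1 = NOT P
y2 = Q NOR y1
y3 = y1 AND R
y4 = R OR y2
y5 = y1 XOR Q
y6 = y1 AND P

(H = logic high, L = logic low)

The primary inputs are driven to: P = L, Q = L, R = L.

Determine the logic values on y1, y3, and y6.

y1 = H  y3 = L  y6 = L

y1 = NOT P = NOT L = H
y3 = y1 AND R = H AND L = L
y6 = y1 AND P = H AND L = L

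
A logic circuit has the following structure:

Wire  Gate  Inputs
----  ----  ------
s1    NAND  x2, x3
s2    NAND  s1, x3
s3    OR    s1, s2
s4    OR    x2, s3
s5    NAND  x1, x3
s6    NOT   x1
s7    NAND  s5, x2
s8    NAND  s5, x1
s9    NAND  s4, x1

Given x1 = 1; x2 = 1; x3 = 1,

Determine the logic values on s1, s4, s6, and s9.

s1 = 0, s4 = 1, s6 = 0, s9 = 0

s1 = x2 NAND x3 = 1 NAND 1 = 0
s2 = s1 NAND x3 = 0 NAND 1 = 1
s3 = s1 OR s2 = 0 OR 1 = 1
s4 = x2 OR s3 = 1 OR 1 = 1
s6 = NOT x1 = NOT 1 = 0
s9 = s4 NAND x1 = 1 NAND 1 = 0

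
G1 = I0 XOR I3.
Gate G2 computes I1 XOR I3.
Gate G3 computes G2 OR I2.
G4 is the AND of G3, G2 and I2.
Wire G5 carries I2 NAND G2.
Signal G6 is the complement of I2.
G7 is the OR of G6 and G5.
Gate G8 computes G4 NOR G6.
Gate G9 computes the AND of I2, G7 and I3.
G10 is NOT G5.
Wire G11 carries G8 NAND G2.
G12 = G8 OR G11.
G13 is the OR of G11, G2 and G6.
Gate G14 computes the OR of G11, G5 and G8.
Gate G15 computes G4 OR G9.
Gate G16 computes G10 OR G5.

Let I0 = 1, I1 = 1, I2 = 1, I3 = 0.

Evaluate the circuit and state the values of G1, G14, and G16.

G1 = I0 XOR I3 = 1 XOR 0 = 1
G2 = I1 XOR I3 = 1 XOR 0 = 1
G3 = G2 OR I2 = 1 OR 1 = 1
G4 = G3 AND G2 AND I2 = 1 AND 1 AND 1 = 1
G5 = I2 NAND G2 = 1 NAND 1 = 0
G6 = NOT I2 = NOT 1 = 0
G8 = G4 NOR G6 = 1 NOR 0 = 0
G10 = NOT G5 = NOT 0 = 1
G11 = G8 NAND G2 = 0 NAND 1 = 1
G14 = G11 OR G5 OR G8 = 1 OR 0 OR 0 = 1
G16 = G10 OR G5 = 1 OR 0 = 1

G1 = 1, G14 = 1, G16 = 1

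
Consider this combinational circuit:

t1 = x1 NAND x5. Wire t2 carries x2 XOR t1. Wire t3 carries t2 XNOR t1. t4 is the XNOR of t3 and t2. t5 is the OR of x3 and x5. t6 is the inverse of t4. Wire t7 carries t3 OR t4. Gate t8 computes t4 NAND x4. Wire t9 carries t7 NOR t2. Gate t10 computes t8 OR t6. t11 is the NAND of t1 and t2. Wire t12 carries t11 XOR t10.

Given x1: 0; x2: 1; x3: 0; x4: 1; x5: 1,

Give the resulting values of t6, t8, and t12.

t1 = x1 NAND x5 = 0 NAND 1 = 1
t2 = x2 XOR t1 = 1 XOR 1 = 0
t3 = t2 XNOR t1 = 0 XNOR 1 = 0
t4 = t3 XNOR t2 = 0 XNOR 0 = 1
t6 = NOT t4 = NOT 1 = 0
t8 = t4 NAND x4 = 1 NAND 1 = 0
t10 = t8 OR t6 = 0 OR 0 = 0
t11 = t1 NAND t2 = 1 NAND 0 = 1
t12 = t11 XOR t10 = 1 XOR 0 = 1

t6 = 0, t8 = 0, t12 = 1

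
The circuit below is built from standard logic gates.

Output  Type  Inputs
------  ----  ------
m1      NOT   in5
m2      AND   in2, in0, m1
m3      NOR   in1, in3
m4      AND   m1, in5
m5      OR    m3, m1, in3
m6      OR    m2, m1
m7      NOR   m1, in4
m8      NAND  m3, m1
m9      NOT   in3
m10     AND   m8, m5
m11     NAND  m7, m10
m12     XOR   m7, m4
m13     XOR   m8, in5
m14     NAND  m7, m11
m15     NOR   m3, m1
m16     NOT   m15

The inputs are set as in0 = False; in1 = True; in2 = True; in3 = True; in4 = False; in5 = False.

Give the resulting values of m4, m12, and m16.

m4 = False  m12 = False  m16 = True

m1 = NOT in5 = NOT False = True
m3 = in1 NOR in3 = True NOR True = False
m4 = m1 AND in5 = True AND False = False
m7 = m1 NOR in4 = True NOR False = False
m12 = m7 XOR m4 = False XOR False = False
m15 = m3 NOR m1 = False NOR True = False
m16 = NOT m15 = NOT False = True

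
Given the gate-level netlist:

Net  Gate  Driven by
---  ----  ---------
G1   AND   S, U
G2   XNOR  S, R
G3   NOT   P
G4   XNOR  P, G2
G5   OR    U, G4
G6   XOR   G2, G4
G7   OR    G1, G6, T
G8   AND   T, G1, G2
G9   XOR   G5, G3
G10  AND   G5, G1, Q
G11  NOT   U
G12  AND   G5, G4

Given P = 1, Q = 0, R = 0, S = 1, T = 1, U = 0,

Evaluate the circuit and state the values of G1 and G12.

G1 = S AND U = 1 AND 0 = 0
G2 = S XNOR R = 1 XNOR 0 = 0
G4 = P XNOR G2 = 1 XNOR 0 = 0
G5 = U OR G4 = 0 OR 0 = 0
G12 = G5 AND G4 = 0 AND 0 = 0

G1 = 0, G12 = 0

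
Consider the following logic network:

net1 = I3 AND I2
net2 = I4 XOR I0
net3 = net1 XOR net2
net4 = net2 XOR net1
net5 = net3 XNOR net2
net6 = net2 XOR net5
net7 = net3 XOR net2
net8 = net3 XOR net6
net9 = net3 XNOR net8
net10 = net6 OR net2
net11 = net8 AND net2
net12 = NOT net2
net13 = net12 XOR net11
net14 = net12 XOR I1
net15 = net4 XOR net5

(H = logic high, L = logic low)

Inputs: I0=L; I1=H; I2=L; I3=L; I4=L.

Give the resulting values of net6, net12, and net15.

net6 = H; net12 = H; net15 = H

net1 = I3 AND I2 = L AND L = L
net2 = I4 XOR I0 = L XOR L = L
net3 = net1 XOR net2 = L XOR L = L
net4 = net2 XOR net1 = L XOR L = L
net5 = net3 XNOR net2 = L XNOR L = H
net6 = net2 XOR net5 = L XOR H = H
net12 = NOT net2 = NOT L = H
net15 = net4 XOR net5 = L XOR H = H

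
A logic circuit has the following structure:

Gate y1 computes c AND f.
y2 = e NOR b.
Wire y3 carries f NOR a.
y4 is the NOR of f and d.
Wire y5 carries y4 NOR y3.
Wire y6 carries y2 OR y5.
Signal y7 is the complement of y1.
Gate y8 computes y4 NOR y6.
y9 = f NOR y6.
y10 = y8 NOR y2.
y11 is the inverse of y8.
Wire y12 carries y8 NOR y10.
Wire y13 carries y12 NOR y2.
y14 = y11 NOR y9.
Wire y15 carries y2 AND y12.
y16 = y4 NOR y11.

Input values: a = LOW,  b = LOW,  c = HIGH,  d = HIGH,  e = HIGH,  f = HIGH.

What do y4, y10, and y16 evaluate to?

y2 = e NOR b = HIGH NOR LOW = LOW
y3 = f NOR a = HIGH NOR LOW = LOW
y4 = f NOR d = HIGH NOR HIGH = LOW
y5 = y4 NOR y3 = LOW NOR LOW = HIGH
y6 = y2 OR y5 = LOW OR HIGH = HIGH
y8 = y4 NOR y6 = LOW NOR HIGH = LOW
y10 = y8 NOR y2 = LOW NOR LOW = HIGH
y11 = NOT y8 = NOT LOW = HIGH
y16 = y4 NOR y11 = LOW NOR HIGH = LOW

y4 = LOW; y10 = HIGH; y16 = LOW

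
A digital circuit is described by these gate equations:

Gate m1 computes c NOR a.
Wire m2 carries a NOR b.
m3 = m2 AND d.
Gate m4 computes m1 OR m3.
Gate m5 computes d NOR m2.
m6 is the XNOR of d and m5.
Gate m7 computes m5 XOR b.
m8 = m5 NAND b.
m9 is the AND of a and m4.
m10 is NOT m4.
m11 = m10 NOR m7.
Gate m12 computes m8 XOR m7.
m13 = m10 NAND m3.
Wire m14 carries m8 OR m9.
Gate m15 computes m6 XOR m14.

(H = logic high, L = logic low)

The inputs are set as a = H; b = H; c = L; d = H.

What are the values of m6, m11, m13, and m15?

m6 = L, m11 = L, m13 = H, m15 = H

m1 = c NOR a = L NOR H = L
m2 = a NOR b = H NOR H = L
m3 = m2 AND d = L AND H = L
m4 = m1 OR m3 = L OR L = L
m5 = d NOR m2 = H NOR L = L
m6 = d XNOR m5 = H XNOR L = L
m7 = m5 XOR b = L XOR H = H
m8 = m5 NAND b = L NAND H = H
m9 = a AND m4 = H AND L = L
m10 = NOT m4 = NOT L = H
m11 = m10 NOR m7 = H NOR H = L
m13 = m10 NAND m3 = H NAND L = H
m14 = m8 OR m9 = H OR L = H
m15 = m6 XOR m14 = L XOR H = H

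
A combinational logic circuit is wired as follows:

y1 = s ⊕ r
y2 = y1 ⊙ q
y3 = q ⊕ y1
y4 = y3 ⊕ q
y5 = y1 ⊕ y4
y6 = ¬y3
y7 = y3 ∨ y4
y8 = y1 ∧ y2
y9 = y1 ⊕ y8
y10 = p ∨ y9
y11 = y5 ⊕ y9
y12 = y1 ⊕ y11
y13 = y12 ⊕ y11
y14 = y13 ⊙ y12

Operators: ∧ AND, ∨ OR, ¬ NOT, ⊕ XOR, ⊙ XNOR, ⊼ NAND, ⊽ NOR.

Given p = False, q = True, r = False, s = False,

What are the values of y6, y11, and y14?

y6 = False, y11 = False, y14 = True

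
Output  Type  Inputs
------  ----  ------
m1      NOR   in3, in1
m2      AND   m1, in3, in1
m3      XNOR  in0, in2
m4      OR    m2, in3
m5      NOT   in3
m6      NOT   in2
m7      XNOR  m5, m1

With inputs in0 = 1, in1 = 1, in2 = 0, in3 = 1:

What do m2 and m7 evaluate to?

m2 = 0  m7 = 1

m1 = in3 NOR in1 = 1 NOR 1 = 0
m2 = m1 AND in3 AND in1 = 0 AND 1 AND 1 = 0
m5 = NOT in3 = NOT 1 = 0
m7 = m5 XNOR m1 = 0 XNOR 0 = 1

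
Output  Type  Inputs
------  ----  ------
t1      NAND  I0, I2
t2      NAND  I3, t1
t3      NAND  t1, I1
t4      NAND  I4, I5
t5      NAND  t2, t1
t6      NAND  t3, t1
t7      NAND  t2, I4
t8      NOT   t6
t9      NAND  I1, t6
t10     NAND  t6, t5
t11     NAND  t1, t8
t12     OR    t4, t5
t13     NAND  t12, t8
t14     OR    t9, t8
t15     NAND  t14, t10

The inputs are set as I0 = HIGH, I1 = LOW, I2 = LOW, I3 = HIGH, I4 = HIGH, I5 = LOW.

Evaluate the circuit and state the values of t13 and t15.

t13 = LOW, t15 = LOW

t1 = I0 NAND I2 = HIGH NAND LOW = HIGH
t2 = I3 NAND t1 = HIGH NAND HIGH = LOW
t3 = t1 NAND I1 = HIGH NAND LOW = HIGH
t4 = I4 NAND I5 = HIGH NAND LOW = HIGH
t5 = t2 NAND t1 = LOW NAND HIGH = HIGH
t6 = t3 NAND t1 = HIGH NAND HIGH = LOW
t8 = NOT t6 = NOT LOW = HIGH
t9 = I1 NAND t6 = LOW NAND LOW = HIGH
t10 = t6 NAND t5 = LOW NAND HIGH = HIGH
t12 = t4 OR t5 = HIGH OR HIGH = HIGH
t13 = t12 NAND t8 = HIGH NAND HIGH = LOW
t14 = t9 OR t8 = HIGH OR HIGH = HIGH
t15 = t14 NAND t10 = HIGH NAND HIGH = LOW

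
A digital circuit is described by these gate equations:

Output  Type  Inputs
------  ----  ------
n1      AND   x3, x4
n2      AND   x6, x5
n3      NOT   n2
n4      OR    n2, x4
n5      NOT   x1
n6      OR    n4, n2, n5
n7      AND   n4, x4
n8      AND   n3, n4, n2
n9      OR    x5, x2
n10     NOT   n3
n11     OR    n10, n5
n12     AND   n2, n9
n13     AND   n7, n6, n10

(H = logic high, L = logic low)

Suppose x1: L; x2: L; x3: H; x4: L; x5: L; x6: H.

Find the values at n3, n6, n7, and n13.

n3 = H  n6 = H  n7 = L  n13 = L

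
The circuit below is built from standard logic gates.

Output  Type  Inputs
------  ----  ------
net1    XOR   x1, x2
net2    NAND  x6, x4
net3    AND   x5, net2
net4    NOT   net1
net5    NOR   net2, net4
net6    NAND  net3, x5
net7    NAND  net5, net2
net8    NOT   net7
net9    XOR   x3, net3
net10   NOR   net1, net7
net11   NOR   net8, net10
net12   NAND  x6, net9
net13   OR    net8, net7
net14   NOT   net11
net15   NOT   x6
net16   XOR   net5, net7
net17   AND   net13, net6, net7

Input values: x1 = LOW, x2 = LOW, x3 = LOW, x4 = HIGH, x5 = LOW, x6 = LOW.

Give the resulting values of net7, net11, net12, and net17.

net7 = HIGH, net11 = HIGH, net12 = HIGH, net17 = HIGH

net1 = x1 XOR x2 = LOW XOR LOW = LOW
net2 = x6 NAND x4 = LOW NAND HIGH = HIGH
net3 = x5 AND net2 = LOW AND HIGH = LOW
net4 = NOT net1 = NOT LOW = HIGH
net5 = net2 NOR net4 = HIGH NOR HIGH = LOW
net6 = net3 NAND x5 = LOW NAND LOW = HIGH
net7 = net5 NAND net2 = LOW NAND HIGH = HIGH
net8 = NOT net7 = NOT HIGH = LOW
net9 = x3 XOR net3 = LOW XOR LOW = LOW
net10 = net1 NOR net7 = LOW NOR HIGH = LOW
net11 = net8 NOR net10 = LOW NOR LOW = HIGH
net12 = x6 NAND net9 = LOW NAND LOW = HIGH
net13 = net8 OR net7 = LOW OR HIGH = HIGH
net17 = net13 AND net6 AND net7 = HIGH AND HIGH AND HIGH = HIGH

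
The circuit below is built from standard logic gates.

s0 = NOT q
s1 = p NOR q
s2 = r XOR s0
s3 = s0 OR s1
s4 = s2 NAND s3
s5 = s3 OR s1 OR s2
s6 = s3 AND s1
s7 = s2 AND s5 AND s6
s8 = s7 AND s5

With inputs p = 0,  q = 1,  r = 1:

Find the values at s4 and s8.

s4 = 1  s8 = 0

s0 = NOT q = NOT 1 = 0
s1 = p NOR q = 0 NOR 1 = 0
s2 = r XOR s0 = 1 XOR 0 = 1
s3 = s0 OR s1 = 0 OR 0 = 0
s4 = s2 NAND s3 = 1 NAND 0 = 1
s5 = s3 OR s1 OR s2 = 0 OR 0 OR 1 = 1
s6 = s3 AND s1 = 0 AND 0 = 0
s7 = s2 AND s5 AND s6 = 1 AND 1 AND 0 = 0
s8 = s7 AND s5 = 0 AND 1 = 0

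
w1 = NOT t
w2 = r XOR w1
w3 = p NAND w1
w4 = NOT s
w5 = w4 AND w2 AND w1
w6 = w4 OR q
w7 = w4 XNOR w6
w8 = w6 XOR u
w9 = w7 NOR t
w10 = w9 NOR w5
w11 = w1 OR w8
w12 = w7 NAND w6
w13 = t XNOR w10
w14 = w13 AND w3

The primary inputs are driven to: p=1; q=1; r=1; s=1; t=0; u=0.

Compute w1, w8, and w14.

w1 = 1, w8 = 1, w14 = 0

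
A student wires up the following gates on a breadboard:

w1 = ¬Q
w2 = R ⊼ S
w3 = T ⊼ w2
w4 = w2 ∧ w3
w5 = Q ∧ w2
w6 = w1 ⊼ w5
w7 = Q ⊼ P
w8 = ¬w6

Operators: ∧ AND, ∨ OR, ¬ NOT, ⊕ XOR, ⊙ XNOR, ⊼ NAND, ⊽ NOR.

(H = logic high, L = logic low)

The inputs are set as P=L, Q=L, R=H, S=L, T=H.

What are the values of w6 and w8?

w6 = H  w8 = L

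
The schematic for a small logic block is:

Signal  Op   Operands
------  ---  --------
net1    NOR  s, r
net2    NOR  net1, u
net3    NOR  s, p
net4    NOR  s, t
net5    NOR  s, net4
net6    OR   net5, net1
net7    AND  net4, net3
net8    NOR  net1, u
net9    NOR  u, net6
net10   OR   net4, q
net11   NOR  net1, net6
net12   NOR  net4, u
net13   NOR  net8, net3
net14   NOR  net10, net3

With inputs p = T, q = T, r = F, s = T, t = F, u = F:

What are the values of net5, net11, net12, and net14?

net1 = s NOR r = T NOR F = F
net3 = s NOR p = T NOR T = F
net4 = s NOR t = T NOR F = F
net5 = s NOR net4 = T NOR F = F
net6 = net5 OR net1 = F OR F = F
net10 = net4 OR q = F OR T = T
net11 = net1 NOR net6 = F NOR F = T
net12 = net4 NOR u = F NOR F = T
net14 = net10 NOR net3 = T NOR F = F

net5 = F, net11 = T, net12 = T, net14 = F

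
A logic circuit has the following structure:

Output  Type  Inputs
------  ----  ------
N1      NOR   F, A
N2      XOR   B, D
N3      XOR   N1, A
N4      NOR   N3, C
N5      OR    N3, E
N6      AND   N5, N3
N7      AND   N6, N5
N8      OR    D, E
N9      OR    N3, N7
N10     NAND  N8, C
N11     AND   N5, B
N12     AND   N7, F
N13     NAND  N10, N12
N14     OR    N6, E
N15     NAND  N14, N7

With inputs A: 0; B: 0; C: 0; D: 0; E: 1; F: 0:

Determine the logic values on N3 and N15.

N3 = 1, N15 = 0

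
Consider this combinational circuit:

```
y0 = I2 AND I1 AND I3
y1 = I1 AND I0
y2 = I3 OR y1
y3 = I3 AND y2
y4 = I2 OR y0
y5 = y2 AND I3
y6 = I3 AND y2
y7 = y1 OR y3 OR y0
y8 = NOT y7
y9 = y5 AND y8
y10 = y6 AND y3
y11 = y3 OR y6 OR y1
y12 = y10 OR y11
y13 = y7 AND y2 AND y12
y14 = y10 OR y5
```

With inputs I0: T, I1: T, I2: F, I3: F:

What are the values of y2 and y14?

y2 = T, y14 = F

y1 = I1 AND I0 = T AND T = T
y2 = I3 OR y1 = F OR T = T
y3 = I3 AND y2 = F AND T = F
y5 = y2 AND I3 = T AND F = F
y6 = I3 AND y2 = F AND T = F
y10 = y6 AND y3 = F AND F = F
y14 = y10 OR y5 = F OR F = F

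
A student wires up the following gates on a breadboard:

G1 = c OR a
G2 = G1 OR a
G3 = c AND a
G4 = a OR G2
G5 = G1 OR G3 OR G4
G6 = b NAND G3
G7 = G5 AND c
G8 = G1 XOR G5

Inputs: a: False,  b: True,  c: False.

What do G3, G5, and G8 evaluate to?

G3 = False; G5 = False; G8 = False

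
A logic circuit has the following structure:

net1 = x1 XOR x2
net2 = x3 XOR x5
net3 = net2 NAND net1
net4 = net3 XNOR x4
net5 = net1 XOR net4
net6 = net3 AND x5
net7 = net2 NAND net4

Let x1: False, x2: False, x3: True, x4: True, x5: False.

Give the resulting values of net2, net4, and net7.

net2 = True, net4 = True, net7 = False

net1 = x1 XOR x2 = False XOR False = False
net2 = x3 XOR x5 = True XOR False = True
net3 = net2 NAND net1 = True NAND False = True
net4 = net3 XNOR x4 = True XNOR True = True
net7 = net2 NAND net4 = True NAND True = False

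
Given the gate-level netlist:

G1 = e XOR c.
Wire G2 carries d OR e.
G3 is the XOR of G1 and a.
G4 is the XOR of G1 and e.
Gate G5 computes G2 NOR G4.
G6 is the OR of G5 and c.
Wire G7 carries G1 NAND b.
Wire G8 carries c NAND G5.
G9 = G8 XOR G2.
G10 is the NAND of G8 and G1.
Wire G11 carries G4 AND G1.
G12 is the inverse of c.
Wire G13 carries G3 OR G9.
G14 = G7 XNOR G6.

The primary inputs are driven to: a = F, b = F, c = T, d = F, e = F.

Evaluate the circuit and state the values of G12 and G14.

G1 = e XOR c = F XOR T = T
G2 = d OR e = F OR F = F
G4 = G1 XOR e = T XOR F = T
G5 = G2 NOR G4 = F NOR T = F
G6 = G5 OR c = F OR T = T
G7 = G1 NAND b = T NAND F = T
G12 = NOT c = NOT T = F
G14 = G7 XNOR G6 = T XNOR T = T

G12 = F; G14 = T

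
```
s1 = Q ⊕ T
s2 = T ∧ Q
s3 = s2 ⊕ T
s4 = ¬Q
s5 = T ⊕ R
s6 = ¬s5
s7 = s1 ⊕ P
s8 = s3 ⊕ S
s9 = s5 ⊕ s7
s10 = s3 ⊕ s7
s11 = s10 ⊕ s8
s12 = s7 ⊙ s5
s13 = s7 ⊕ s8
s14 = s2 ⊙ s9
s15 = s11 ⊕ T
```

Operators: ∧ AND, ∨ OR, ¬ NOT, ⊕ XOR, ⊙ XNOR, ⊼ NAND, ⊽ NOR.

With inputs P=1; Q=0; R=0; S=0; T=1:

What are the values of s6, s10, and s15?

s1 = Q XOR T = 0 XOR 1 = 1
s2 = T AND Q = 1 AND 0 = 0
s3 = s2 XOR T = 0 XOR 1 = 1
s5 = T XOR R = 1 XOR 0 = 1
s6 = NOT s5 = NOT 1 = 0
s7 = s1 XOR P = 1 XOR 1 = 0
s8 = s3 XOR S = 1 XOR 0 = 1
s10 = s3 XOR s7 = 1 XOR 0 = 1
s11 = s10 XOR s8 = 1 XOR 1 = 0
s15 = s11 XOR T = 0 XOR 1 = 1

s6 = 0; s10 = 1; s15 = 1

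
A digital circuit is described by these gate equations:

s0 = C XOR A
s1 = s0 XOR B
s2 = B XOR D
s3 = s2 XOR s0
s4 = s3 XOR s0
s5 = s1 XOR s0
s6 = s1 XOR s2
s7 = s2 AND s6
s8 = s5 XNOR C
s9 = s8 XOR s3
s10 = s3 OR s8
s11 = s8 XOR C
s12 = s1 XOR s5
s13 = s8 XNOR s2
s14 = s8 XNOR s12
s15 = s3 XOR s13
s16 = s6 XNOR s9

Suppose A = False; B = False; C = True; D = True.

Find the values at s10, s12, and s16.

s10 = False, s12 = True, s16 = True

s0 = C XOR A = True XOR False = True
s1 = s0 XOR B = True XOR False = True
s2 = B XOR D = False XOR True = True
s3 = s2 XOR s0 = True XOR True = False
s5 = s1 XOR s0 = True XOR True = False
s6 = s1 XOR s2 = True XOR True = False
s8 = s5 XNOR C = False XNOR True = False
s9 = s8 XOR s3 = False XOR False = False
s10 = s3 OR s8 = False OR False = False
s12 = s1 XOR s5 = True XOR False = True
s16 = s6 XNOR s9 = False XNOR False = True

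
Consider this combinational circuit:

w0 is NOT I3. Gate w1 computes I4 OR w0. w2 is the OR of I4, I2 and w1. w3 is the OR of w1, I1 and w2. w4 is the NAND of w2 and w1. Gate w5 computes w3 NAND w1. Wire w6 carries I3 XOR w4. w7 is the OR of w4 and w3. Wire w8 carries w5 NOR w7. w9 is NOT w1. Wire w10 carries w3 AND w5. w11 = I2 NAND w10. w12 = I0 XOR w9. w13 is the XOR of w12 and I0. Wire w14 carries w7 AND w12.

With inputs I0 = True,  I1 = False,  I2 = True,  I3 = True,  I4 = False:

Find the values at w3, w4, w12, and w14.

w3 = True; w4 = True; w12 = False; w14 = False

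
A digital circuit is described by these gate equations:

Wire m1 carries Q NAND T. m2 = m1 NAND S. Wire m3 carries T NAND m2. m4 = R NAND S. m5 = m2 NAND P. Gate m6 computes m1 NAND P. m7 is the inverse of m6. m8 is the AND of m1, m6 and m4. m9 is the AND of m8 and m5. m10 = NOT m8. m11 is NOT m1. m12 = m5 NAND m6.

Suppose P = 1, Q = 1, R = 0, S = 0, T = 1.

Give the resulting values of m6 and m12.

m1 = Q NAND T = 1 NAND 1 = 0
m2 = m1 NAND S = 0 NAND 0 = 1
m5 = m2 NAND P = 1 NAND 1 = 0
m6 = m1 NAND P = 0 NAND 1 = 1
m12 = m5 NAND m6 = 0 NAND 1 = 1

m6 = 1, m12 = 1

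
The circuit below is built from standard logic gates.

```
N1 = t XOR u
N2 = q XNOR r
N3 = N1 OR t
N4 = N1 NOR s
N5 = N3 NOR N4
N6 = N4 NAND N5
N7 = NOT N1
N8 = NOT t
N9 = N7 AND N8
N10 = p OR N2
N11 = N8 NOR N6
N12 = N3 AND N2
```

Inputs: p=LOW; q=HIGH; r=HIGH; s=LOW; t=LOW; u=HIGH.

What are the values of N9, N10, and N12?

N9 = LOW, N10 = HIGH, N12 = HIGH

N1 = t XOR u = LOW XOR HIGH = HIGH
N2 = q XNOR r = HIGH XNOR HIGH = HIGH
N3 = N1 OR t = HIGH OR LOW = HIGH
N7 = NOT N1 = NOT HIGH = LOW
N8 = NOT t = NOT LOW = HIGH
N9 = N7 AND N8 = LOW AND HIGH = LOW
N10 = p OR N2 = LOW OR HIGH = HIGH
N12 = N3 AND N2 = HIGH AND HIGH = HIGH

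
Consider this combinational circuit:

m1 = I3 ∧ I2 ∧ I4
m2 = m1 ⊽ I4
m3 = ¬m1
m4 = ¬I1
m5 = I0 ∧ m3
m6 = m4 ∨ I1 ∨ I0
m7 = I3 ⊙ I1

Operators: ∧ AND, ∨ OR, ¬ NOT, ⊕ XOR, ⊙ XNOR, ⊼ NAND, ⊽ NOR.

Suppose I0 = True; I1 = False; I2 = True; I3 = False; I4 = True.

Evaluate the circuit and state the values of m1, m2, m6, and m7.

m1 = False; m2 = False; m6 = True; m7 = True

m1 = I3 AND I2 AND I4 = False AND True AND True = False
m2 = m1 NOR I4 = False NOR True = False
m4 = NOT I1 = NOT False = True
m6 = m4 OR I1 OR I0 = True OR False OR True = True
m7 = I3 XNOR I1 = False XNOR False = True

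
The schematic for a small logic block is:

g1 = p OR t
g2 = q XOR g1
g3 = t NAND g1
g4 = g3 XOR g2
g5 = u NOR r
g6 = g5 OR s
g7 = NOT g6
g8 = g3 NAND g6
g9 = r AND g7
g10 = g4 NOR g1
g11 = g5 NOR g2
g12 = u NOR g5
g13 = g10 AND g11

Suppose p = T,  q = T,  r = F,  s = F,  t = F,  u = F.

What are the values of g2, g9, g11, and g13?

g1 = p OR t = T OR F = T
g2 = q XOR g1 = T XOR T = F
g3 = t NAND g1 = F NAND T = T
g4 = g3 XOR g2 = T XOR F = T
g5 = u NOR r = F NOR F = T
g6 = g5 OR s = T OR F = T
g7 = NOT g6 = NOT T = F
g9 = r AND g7 = F AND F = F
g10 = g4 NOR g1 = T NOR T = F
g11 = g5 NOR g2 = T NOR F = F
g13 = g10 AND g11 = F AND F = F

g2 = F, g9 = F, g11 = F, g13 = F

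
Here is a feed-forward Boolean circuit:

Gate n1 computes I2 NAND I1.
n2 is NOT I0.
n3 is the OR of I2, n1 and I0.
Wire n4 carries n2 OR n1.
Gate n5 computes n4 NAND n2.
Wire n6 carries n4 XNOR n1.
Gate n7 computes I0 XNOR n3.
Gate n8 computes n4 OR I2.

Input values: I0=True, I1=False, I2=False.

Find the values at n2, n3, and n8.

n1 = I2 NAND I1 = False NAND False = True
n2 = NOT I0 = NOT True = False
n3 = I2 OR n1 OR I0 = False OR True OR True = True
n4 = n2 OR n1 = False OR True = True
n8 = n4 OR I2 = True OR False = True

n2 = False, n3 = True, n8 = True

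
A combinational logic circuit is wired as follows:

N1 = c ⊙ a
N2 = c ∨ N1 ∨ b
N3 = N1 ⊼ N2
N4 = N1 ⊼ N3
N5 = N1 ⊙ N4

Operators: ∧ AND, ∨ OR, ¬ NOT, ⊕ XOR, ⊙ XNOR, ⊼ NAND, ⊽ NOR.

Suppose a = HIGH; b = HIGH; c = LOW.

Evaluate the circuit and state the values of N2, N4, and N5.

N1 = c XNOR a = LOW XNOR HIGH = LOW
N2 = c OR N1 OR b = LOW OR LOW OR HIGH = HIGH
N3 = N1 NAND N2 = LOW NAND HIGH = HIGH
N4 = N1 NAND N3 = LOW NAND HIGH = HIGH
N5 = N1 XNOR N4 = LOW XNOR HIGH = LOW

N2 = HIGH, N4 = HIGH, N5 = LOW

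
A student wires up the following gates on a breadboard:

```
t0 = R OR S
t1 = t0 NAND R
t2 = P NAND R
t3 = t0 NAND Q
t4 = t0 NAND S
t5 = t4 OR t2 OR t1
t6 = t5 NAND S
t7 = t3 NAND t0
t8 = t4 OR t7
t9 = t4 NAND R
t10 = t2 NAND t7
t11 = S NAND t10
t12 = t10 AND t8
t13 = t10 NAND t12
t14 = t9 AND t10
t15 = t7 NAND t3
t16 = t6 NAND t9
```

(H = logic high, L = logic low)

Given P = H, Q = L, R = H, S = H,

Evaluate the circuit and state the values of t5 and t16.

t5 = L  t16 = L

t0 = R OR S = H OR H = H
t1 = t0 NAND R = H NAND H = L
t2 = P NAND R = H NAND H = L
t4 = t0 NAND S = H NAND H = L
t5 = t4 OR t2 OR t1 = L OR L OR L = L
t6 = t5 NAND S = L NAND H = H
t9 = t4 NAND R = L NAND H = H
t16 = t6 NAND t9 = H NAND H = L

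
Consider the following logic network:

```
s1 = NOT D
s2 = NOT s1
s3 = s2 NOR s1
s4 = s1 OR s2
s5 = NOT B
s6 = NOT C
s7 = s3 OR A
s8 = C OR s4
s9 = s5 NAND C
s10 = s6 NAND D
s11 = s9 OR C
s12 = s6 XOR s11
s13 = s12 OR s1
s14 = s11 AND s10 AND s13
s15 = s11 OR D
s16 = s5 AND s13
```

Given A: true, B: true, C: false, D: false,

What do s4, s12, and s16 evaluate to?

s4 = true; s12 = false; s16 = false

s1 = NOT D = NOT false = true
s2 = NOT s1 = NOT true = false
s4 = s1 OR s2 = true OR false = true
s5 = NOT B = NOT true = false
s6 = NOT C = NOT false = true
s9 = s5 NAND C = false NAND false = true
s11 = s9 OR C = true OR false = true
s12 = s6 XOR s11 = true XOR true = false
s13 = s12 OR s1 = false OR true = true
s16 = s5 AND s13 = false AND true = false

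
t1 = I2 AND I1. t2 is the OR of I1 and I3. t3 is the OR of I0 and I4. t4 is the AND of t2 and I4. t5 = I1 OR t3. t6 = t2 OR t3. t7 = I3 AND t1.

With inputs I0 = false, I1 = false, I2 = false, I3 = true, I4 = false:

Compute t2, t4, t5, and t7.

t2 = true  t4 = false  t5 = false  t7 = false

t1 = I2 AND I1 = false AND false = false
t2 = I1 OR I3 = false OR true = true
t3 = I0 OR I4 = false OR false = false
t4 = t2 AND I4 = true AND false = false
t5 = I1 OR t3 = false OR false = false
t7 = I3 AND t1 = true AND false = false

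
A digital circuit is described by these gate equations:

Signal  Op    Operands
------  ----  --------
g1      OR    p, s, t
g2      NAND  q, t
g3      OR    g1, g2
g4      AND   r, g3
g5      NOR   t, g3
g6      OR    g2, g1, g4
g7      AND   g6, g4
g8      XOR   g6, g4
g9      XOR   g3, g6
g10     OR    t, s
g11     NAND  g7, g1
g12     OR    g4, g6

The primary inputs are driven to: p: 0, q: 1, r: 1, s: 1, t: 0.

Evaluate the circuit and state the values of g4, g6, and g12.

g4 = 1; g6 = 1; g12 = 1

g1 = p OR s OR t = 0 OR 1 OR 0 = 1
g2 = q NAND t = 1 NAND 0 = 1
g3 = g1 OR g2 = 1 OR 1 = 1
g4 = r AND g3 = 1 AND 1 = 1
g6 = g2 OR g1 OR g4 = 1 OR 1 OR 1 = 1
g12 = g4 OR g6 = 1 OR 1 = 1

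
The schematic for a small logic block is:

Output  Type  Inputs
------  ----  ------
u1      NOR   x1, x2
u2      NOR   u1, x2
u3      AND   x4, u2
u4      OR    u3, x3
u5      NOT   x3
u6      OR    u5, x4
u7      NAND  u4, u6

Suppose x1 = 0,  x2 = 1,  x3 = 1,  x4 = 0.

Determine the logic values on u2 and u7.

u2 = 0, u7 = 1

u1 = x1 NOR x2 = 0 NOR 1 = 0
u2 = u1 NOR x2 = 0 NOR 1 = 0
u3 = x4 AND u2 = 0 AND 0 = 0
u4 = u3 OR x3 = 0 OR 1 = 1
u5 = NOT x3 = NOT 1 = 0
u6 = u5 OR x4 = 0 OR 0 = 0
u7 = u4 NAND u6 = 1 NAND 0 = 1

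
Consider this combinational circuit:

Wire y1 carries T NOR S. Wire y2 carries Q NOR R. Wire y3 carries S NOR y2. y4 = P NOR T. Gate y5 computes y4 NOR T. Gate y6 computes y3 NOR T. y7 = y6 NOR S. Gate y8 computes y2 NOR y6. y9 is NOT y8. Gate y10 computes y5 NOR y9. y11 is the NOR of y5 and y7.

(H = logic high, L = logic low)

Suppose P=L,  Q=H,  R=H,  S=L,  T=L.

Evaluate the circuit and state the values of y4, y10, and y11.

y4 = H, y10 = H, y11 = L

y2 = Q NOR R = H NOR H = L
y3 = S NOR y2 = L NOR L = H
y4 = P NOR T = L NOR L = H
y5 = y4 NOR T = H NOR L = L
y6 = y3 NOR T = H NOR L = L
y7 = y6 NOR S = L NOR L = H
y8 = y2 NOR y6 = L NOR L = H
y9 = NOT y8 = NOT H = L
y10 = y5 NOR y9 = L NOR L = H
y11 = y5 NOR y7 = L NOR H = L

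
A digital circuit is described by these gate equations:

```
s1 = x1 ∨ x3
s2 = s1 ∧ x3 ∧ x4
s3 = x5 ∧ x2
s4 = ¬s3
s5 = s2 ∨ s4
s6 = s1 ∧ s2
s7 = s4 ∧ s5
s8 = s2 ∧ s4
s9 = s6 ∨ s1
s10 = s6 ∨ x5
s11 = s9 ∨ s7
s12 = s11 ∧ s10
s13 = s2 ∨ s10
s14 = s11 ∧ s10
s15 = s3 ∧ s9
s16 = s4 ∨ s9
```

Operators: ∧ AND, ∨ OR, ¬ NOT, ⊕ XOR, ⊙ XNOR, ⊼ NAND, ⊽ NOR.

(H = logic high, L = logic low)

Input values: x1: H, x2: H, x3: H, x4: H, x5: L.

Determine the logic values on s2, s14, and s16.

s1 = x1 OR x3 = H OR H = H
s2 = s1 AND x3 AND x4 = H AND H AND H = H
s3 = x5 AND x2 = L AND H = L
s4 = NOT s3 = NOT L = H
s5 = s2 OR s4 = H OR H = H
s6 = s1 AND s2 = H AND H = H
s7 = s4 AND s5 = H AND H = H
s9 = s6 OR s1 = H OR H = H
s10 = s6 OR x5 = H OR L = H
s11 = s9 OR s7 = H OR H = H
s14 = s11 AND s10 = H AND H = H
s16 = s4 OR s9 = H OR H = H

s2 = H, s14 = H, s16 = H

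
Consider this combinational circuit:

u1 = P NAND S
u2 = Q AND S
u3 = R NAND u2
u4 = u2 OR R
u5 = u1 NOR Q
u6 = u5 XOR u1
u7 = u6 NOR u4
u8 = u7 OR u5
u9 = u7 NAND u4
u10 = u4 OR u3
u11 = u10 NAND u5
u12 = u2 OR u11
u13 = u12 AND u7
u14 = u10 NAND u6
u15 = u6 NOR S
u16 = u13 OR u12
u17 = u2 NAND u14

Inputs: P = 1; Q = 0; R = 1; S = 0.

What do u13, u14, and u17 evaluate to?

u13 = 0; u14 = 0; u17 = 1

u1 = P NAND S = 1 NAND 0 = 1
u2 = Q AND S = 0 AND 0 = 0
u3 = R NAND u2 = 1 NAND 0 = 1
u4 = u2 OR R = 0 OR 1 = 1
u5 = u1 NOR Q = 1 NOR 0 = 0
u6 = u5 XOR u1 = 0 XOR 1 = 1
u7 = u6 NOR u4 = 1 NOR 1 = 0
u10 = u4 OR u3 = 1 OR 1 = 1
u11 = u10 NAND u5 = 1 NAND 0 = 1
u12 = u2 OR u11 = 0 OR 1 = 1
u13 = u12 AND u7 = 1 AND 0 = 0
u14 = u10 NAND u6 = 1 NAND 1 = 0
u17 = u2 NAND u14 = 0 NAND 0 = 1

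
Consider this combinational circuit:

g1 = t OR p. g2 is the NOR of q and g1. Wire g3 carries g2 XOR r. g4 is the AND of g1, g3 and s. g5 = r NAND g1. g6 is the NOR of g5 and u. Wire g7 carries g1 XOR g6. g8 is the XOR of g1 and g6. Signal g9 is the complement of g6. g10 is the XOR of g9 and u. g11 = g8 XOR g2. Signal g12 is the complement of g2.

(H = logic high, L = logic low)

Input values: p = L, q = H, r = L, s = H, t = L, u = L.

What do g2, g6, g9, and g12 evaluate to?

g1 = t OR p = L OR L = L
g2 = q NOR g1 = H NOR L = L
g5 = r NAND g1 = L NAND L = H
g6 = g5 NOR u = H NOR L = L
g9 = NOT g6 = NOT L = H
g12 = NOT g2 = NOT L = H

g2 = L  g6 = L  g9 = H  g12 = H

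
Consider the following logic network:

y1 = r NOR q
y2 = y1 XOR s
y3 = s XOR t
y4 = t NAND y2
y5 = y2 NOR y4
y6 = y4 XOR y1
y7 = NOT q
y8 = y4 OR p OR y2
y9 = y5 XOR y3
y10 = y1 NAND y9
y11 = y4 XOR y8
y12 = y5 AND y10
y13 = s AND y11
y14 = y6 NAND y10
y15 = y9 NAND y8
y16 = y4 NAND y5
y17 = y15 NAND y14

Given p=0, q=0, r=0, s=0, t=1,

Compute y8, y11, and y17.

y8 = 1, y11 = 1, y17 = 1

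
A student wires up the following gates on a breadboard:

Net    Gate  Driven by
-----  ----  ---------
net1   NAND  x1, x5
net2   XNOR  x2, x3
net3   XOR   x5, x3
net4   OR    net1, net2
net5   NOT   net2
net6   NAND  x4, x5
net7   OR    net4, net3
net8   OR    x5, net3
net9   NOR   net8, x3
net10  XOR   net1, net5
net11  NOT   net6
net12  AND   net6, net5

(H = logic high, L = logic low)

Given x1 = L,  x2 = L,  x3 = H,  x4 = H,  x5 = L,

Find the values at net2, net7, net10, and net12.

net2 = L; net7 = H; net10 = L; net12 = H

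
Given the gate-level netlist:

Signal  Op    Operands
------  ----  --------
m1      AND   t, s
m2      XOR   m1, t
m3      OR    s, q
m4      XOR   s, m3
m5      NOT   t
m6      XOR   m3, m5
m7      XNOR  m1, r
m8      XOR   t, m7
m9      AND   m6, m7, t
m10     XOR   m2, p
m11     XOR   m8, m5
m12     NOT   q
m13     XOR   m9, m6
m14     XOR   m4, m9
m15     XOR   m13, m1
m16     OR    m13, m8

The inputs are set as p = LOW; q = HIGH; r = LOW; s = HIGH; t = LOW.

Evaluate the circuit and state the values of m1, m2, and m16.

m1 = LOW  m2 = LOW  m16 = HIGH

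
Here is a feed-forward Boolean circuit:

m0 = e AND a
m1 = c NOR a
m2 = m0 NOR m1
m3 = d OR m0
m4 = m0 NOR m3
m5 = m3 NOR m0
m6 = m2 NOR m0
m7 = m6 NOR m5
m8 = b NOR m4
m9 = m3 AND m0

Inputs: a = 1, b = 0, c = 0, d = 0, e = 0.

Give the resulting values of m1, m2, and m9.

m0 = e AND a = 0 AND 1 = 0
m1 = c NOR a = 0 NOR 1 = 0
m2 = m0 NOR m1 = 0 NOR 0 = 1
m3 = d OR m0 = 0 OR 0 = 0
m9 = m3 AND m0 = 0 AND 0 = 0

m1 = 0, m2 = 1, m9 = 0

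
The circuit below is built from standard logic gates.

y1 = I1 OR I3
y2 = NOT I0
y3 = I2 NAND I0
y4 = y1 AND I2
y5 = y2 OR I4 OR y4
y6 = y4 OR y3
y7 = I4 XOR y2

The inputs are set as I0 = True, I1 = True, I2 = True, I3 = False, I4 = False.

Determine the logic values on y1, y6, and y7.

y1 = True; y6 = True; y7 = False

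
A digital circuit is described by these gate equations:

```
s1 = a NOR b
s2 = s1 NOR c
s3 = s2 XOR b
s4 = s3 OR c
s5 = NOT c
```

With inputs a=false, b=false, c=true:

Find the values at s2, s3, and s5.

s2 = false, s3 = false, s5 = false

s1 = a NOR b = false NOR false = true
s2 = s1 NOR c = true NOR true = false
s3 = s2 XOR b = false XOR false = false
s5 = NOT c = NOT true = false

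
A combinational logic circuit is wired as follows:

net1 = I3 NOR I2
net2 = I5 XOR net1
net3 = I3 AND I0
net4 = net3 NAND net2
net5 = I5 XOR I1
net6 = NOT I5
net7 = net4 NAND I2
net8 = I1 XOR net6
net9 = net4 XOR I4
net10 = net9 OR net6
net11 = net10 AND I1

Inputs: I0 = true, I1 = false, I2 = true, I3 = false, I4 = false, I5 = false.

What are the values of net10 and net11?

net1 = I3 NOR I2 = false NOR true = false
net2 = I5 XOR net1 = false XOR false = false
net3 = I3 AND I0 = false AND true = false
net4 = net3 NAND net2 = false NAND false = true
net6 = NOT I5 = NOT false = true
net9 = net4 XOR I4 = true XOR false = true
net10 = net9 OR net6 = true OR true = true
net11 = net10 AND I1 = true AND false = false

net10 = true  net11 = false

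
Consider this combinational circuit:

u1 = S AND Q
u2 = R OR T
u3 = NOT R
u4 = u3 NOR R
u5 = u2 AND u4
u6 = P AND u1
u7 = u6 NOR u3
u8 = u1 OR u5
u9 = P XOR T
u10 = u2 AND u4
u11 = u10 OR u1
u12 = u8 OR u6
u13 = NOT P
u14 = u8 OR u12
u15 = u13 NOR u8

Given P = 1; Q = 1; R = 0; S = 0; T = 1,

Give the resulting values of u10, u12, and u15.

u10 = 0; u12 = 0; u15 = 1

u1 = S AND Q = 0 AND 1 = 0
u2 = R OR T = 0 OR 1 = 1
u3 = NOT R = NOT 0 = 1
u4 = u3 NOR R = 1 NOR 0 = 0
u5 = u2 AND u4 = 1 AND 0 = 0
u6 = P AND u1 = 1 AND 0 = 0
u8 = u1 OR u5 = 0 OR 0 = 0
u10 = u2 AND u4 = 1 AND 0 = 0
u12 = u8 OR u6 = 0 OR 0 = 0
u13 = NOT P = NOT 1 = 0
u15 = u13 NOR u8 = 0 NOR 0 = 1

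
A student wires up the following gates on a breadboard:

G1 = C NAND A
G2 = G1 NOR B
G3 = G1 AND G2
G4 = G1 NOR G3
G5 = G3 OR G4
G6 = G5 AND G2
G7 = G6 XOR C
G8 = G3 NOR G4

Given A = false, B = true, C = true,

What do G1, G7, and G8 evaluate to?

G1 = true, G7 = true, G8 = true

G1 = C NAND A = true NAND false = true
G2 = G1 NOR B = true NOR true = false
G3 = G1 AND G2 = true AND false = false
G4 = G1 NOR G3 = true NOR false = false
G5 = G3 OR G4 = false OR false = false
G6 = G5 AND G2 = false AND false = false
G7 = G6 XOR C = false XOR true = true
G8 = G3 NOR G4 = false NOR false = true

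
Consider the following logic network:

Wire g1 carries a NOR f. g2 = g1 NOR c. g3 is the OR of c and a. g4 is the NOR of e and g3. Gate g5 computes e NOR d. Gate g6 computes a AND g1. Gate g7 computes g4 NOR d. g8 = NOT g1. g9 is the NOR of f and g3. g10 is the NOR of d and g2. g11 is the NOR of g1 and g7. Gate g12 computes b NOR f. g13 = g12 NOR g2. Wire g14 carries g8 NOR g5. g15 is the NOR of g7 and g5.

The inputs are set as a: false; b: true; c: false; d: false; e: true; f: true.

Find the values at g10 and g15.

g1 = a NOR f = false NOR true = false
g2 = g1 NOR c = false NOR false = true
g3 = c OR a = false OR false = false
g4 = e NOR g3 = true NOR false = false
g5 = e NOR d = true NOR false = false
g7 = g4 NOR d = false NOR false = true
g10 = d NOR g2 = false NOR true = false
g15 = g7 NOR g5 = true NOR false = false

g10 = false, g15 = false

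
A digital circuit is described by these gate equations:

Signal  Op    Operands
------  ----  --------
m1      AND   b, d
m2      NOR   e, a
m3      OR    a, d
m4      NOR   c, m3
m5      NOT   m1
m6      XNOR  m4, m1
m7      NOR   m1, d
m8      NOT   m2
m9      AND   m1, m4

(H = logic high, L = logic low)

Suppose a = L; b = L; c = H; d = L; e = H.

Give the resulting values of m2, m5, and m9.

m1 = b AND d = L AND L = L
m2 = e NOR a = H NOR L = L
m3 = a OR d = L OR L = L
m4 = c NOR m3 = H NOR L = L
m5 = NOT m1 = NOT L = H
m9 = m1 AND m4 = L AND L = L

m2 = L  m5 = H  m9 = L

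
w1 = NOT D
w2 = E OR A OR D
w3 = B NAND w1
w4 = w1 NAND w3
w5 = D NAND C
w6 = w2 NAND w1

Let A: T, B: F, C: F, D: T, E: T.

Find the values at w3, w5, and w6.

w3 = T; w5 = T; w6 = T

w1 = NOT D = NOT T = F
w2 = E OR A OR D = T OR T OR T = T
w3 = B NAND w1 = F NAND F = T
w5 = D NAND C = T NAND F = T
w6 = w2 NAND w1 = T NAND F = T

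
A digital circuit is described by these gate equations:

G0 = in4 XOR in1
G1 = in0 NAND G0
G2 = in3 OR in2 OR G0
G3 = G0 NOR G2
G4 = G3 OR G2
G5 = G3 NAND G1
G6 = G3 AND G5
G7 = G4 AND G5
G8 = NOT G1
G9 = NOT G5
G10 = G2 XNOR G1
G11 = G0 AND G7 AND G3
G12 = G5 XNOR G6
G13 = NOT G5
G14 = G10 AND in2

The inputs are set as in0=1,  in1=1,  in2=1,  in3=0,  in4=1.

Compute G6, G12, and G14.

G0 = in4 XOR in1 = 1 XOR 1 = 0
G1 = in0 NAND G0 = 1 NAND 0 = 1
G2 = in3 OR in2 OR G0 = 0 OR 1 OR 0 = 1
G3 = G0 NOR G2 = 0 NOR 1 = 0
G5 = G3 NAND G1 = 0 NAND 1 = 1
G6 = G3 AND G5 = 0 AND 1 = 0
G10 = G2 XNOR G1 = 1 XNOR 1 = 1
G12 = G5 XNOR G6 = 1 XNOR 0 = 0
G14 = G10 AND in2 = 1 AND 1 = 1

G6 = 0; G12 = 0; G14 = 1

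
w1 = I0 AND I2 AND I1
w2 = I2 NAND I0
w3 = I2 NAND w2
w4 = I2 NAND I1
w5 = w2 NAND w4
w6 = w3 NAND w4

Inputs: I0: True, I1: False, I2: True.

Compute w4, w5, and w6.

w2 = I2 NAND I0 = True NAND True = False
w3 = I2 NAND w2 = True NAND False = True
w4 = I2 NAND I1 = True NAND False = True
w5 = w2 NAND w4 = False NAND True = True
w6 = w3 NAND w4 = True NAND True = False

w4 = True, w5 = True, w6 = False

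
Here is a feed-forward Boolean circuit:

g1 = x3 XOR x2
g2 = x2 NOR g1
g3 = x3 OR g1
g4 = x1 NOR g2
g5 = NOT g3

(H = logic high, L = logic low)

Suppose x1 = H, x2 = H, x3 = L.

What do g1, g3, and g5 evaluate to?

g1 = x3 XOR x2 = L XOR H = H
g3 = x3 OR g1 = L OR H = H
g5 = NOT g3 = NOT H = L

g1 = H, g3 = H, g5 = L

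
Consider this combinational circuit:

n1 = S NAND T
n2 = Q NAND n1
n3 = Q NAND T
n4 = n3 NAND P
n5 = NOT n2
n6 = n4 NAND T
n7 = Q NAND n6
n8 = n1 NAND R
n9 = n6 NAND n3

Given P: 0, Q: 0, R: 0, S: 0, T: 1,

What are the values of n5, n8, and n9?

n1 = S NAND T = 0 NAND 1 = 1
n2 = Q NAND n1 = 0 NAND 1 = 1
n3 = Q NAND T = 0 NAND 1 = 1
n4 = n3 NAND P = 1 NAND 0 = 1
n5 = NOT n2 = NOT 1 = 0
n6 = n4 NAND T = 1 NAND 1 = 0
n8 = n1 NAND R = 1 NAND 0 = 1
n9 = n6 NAND n3 = 0 NAND 1 = 1

n5 = 0; n8 = 1; n9 = 1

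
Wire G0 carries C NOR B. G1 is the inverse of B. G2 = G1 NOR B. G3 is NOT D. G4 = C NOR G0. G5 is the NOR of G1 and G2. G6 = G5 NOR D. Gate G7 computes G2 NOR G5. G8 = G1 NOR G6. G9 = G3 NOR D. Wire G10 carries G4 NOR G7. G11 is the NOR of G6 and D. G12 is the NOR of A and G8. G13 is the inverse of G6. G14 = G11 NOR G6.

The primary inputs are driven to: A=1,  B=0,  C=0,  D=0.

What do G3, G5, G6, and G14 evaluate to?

G3 = 1, G5 = 0, G6 = 1, G14 = 0

G1 = NOT B = NOT 0 = 1
G2 = G1 NOR B = 1 NOR 0 = 0
G3 = NOT D = NOT 0 = 1
G5 = G1 NOR G2 = 1 NOR 0 = 0
G6 = G5 NOR D = 0 NOR 0 = 1
G11 = G6 NOR D = 1 NOR 0 = 0
G14 = G11 NOR G6 = 0 NOR 1 = 0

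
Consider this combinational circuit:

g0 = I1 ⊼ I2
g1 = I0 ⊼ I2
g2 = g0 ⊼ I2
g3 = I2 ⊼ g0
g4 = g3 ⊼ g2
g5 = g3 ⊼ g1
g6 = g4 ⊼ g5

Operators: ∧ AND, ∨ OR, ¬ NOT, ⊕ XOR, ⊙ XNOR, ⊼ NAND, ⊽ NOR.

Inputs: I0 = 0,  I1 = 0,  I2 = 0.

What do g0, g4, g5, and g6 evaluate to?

g0 = 1; g4 = 0; g5 = 0; g6 = 1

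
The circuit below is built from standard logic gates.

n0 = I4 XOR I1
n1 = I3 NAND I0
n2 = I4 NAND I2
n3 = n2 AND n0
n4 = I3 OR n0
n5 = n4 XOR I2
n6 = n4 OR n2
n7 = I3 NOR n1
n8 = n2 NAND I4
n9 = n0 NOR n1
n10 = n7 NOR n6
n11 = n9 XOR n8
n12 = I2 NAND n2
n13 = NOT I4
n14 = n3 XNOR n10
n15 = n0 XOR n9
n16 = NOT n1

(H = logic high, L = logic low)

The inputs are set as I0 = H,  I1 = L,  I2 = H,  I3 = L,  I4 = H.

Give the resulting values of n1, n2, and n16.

n1 = I3 NAND I0 = L NAND H = H
n2 = I4 NAND I2 = H NAND H = L
n16 = NOT n1 = NOT H = L

n1 = H  n2 = L  n16 = L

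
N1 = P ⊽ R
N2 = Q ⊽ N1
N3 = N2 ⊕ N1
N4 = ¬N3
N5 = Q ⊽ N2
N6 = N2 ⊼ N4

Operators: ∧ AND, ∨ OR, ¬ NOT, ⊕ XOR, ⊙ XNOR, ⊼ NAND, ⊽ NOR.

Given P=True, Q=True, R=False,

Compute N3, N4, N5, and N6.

N3 = False  N4 = True  N5 = False  N6 = True

N1 = P NOR R = True NOR False = False
N2 = Q NOR N1 = True NOR False = False
N3 = N2 XOR N1 = False XOR False = False
N4 = NOT N3 = NOT False = True
N5 = Q NOR N2 = True NOR False = False
N6 = N2 NAND N4 = False NAND True = True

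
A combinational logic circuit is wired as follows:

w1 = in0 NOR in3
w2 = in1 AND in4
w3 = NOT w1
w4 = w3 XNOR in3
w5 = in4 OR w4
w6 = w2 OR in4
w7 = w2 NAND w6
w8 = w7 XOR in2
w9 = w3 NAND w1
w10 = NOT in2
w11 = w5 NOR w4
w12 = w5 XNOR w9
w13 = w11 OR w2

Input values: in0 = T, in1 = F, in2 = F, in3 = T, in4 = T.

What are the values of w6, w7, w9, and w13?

w1 = in0 NOR in3 = T NOR T = F
w2 = in1 AND in4 = F AND T = F
w3 = NOT w1 = NOT F = T
w4 = w3 XNOR in3 = T XNOR T = T
w5 = in4 OR w4 = T OR T = T
w6 = w2 OR in4 = F OR T = T
w7 = w2 NAND w6 = F NAND T = T
w9 = w3 NAND w1 = T NAND F = T
w11 = w5 NOR w4 = T NOR T = F
w13 = w11 OR w2 = F OR F = F

w6 = T; w7 = T; w9 = T; w13 = F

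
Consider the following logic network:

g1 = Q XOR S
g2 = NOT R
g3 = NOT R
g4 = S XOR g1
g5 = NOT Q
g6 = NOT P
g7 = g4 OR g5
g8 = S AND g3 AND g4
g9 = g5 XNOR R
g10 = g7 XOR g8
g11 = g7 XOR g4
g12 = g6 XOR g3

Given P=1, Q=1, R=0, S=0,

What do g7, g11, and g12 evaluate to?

g1 = Q XOR S = 1 XOR 0 = 1
g3 = NOT R = NOT 0 = 1
g4 = S XOR g1 = 0 XOR 1 = 1
g5 = NOT Q = NOT 1 = 0
g6 = NOT P = NOT 1 = 0
g7 = g4 OR g5 = 1 OR 0 = 1
g11 = g7 XOR g4 = 1 XOR 1 = 0
g12 = g6 XOR g3 = 0 XOR 1 = 1

g7 = 1, g11 = 0, g12 = 1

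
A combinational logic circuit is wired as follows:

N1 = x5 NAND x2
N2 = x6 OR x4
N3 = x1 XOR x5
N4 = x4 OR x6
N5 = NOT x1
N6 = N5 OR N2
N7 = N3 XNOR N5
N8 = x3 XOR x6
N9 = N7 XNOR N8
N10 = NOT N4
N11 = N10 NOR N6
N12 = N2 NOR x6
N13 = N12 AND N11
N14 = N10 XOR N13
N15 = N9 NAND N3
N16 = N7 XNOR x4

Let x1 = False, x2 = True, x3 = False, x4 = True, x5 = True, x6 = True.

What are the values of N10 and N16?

N10 = False; N16 = True

N3 = x1 XOR x5 = False XOR True = True
N4 = x4 OR x6 = True OR True = True
N5 = NOT x1 = NOT False = True
N7 = N3 XNOR N5 = True XNOR True = True
N10 = NOT N4 = NOT True = False
N16 = N7 XNOR x4 = True XNOR True = True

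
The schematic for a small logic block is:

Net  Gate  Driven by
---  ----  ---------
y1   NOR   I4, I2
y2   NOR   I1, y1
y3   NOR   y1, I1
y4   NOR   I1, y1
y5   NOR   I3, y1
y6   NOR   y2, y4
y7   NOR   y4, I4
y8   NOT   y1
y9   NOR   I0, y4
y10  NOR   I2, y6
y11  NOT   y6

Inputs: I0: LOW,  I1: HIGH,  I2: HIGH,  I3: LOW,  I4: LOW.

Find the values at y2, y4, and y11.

y1 = I4 NOR I2 = LOW NOR HIGH = LOW
y2 = I1 NOR y1 = HIGH NOR LOW = LOW
y4 = I1 NOR y1 = HIGH NOR LOW = LOW
y6 = y2 NOR y4 = LOW NOR LOW = HIGH
y11 = NOT y6 = NOT HIGH = LOW

y2 = LOW; y4 = LOW; y11 = LOW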